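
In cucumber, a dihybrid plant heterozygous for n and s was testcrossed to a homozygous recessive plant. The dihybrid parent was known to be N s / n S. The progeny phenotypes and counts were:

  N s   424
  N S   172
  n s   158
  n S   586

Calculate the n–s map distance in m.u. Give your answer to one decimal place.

24.6 m.u.

The recombinant classes are N S and n s: 172 + 158 = 330.
Recombination frequency = 330/1340 = 0.2463 ≈ 24.6%, i.e. 24.6 m.u.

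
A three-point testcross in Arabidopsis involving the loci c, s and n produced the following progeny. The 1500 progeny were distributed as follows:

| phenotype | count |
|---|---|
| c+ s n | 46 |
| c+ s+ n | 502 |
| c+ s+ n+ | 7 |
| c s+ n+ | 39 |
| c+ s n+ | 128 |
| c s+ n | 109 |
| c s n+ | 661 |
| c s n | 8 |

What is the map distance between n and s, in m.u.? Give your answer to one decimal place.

6.7 m.u.

The two most frequent reciprocal classes, c+ s+ n and c s n+, are the parental types, so the F1 was c+ s+ n / c s n+.
The two rarest classes, c+ s+ n+ and c s n, are the double crossovers. Comparing them with the parentals, only the n allele has switched, so n is the middle locus and the order is s – n – c.
Crossovers in the s–n interval produce the single-crossover classes c+ s n and c s+ n+ (46 + 39 = 85) plus the double crossovers (15).
RF(s–n) = (85 + 15) / 1500 = 100/1500 = 0.0667 → 6.7 m.u.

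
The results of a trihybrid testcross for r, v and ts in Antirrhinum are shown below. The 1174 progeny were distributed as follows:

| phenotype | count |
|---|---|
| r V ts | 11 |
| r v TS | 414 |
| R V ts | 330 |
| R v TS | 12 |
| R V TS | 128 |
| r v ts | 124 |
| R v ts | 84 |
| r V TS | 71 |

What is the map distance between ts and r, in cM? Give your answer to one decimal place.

The two most frequent reciprocal classes, R V ts and r v TS, are the parental types, so the F1 was R V ts / r v TS.
The two rarest classes, r V ts and R v TS, are the double crossovers. Comparing them with the parentals, only the r allele has switched, so r is the middle locus and the order is v – r – ts.
Crossovers in the r–ts interval produce the single-crossover classes R V TS and r v ts (128 + 124 = 252) plus the double crossovers (23).
RF(r–ts) = (252 + 23) / 1174 = 275/1174 = 0.2342 → 23.4 cM.

23.4 cM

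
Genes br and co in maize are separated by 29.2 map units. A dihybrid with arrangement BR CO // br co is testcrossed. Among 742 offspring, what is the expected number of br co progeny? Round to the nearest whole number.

A map distance of 29.2 map units corresponds to a recombination frequency of 0.292.
The F1 is BR CO / br co, so br co is a parental gamete class with expected frequency (1 − r)/2 = 0.708/2 = 0.3540.
Expected number = 0.3540 × 742 = 262.67 ≈ 263.

263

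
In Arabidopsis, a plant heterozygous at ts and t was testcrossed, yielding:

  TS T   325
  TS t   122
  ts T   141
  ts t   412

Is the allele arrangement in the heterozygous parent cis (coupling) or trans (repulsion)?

cis

The two most frequent classes are TS T (325) and ts t (412); these are the parental (non-recombinant) types.
So the F1 carried TS T on one chromosome and ts t on the other — the recessive alleles are on the same chromosome (cis / coupling).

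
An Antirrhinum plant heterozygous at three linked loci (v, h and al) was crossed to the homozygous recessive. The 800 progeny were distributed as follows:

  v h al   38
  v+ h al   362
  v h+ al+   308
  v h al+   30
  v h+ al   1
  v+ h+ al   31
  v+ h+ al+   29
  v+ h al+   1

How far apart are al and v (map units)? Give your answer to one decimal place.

The two most frequent reciprocal classes, v+ h al and v h+ al+, are the parental types, so the F1 was v+ h al / v h+ al+.
The two rarest classes, v+ h al+ and v h+ al, are the double crossovers. Comparing them with the parentals, only the al allele has switched, so al is the middle locus and the order is v – al – h.
Crossovers in the v–al interval produce the single-crossover classes v h al and v+ h+ al+ (38 + 29 = 67) plus the double crossovers (2).
RF(v–al) = (67 + 2) / 800 = 69/800 = 0.0862 → 8.6 map units.

8.6 map units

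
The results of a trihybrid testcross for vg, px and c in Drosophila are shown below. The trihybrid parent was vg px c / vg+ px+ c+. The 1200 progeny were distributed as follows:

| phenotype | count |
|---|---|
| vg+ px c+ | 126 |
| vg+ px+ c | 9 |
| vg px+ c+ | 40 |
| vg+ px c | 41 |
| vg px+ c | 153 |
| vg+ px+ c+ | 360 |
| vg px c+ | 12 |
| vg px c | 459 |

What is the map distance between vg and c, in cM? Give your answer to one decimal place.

8.5 cM

The two rarest classes, vg px c+ and vg+ px+ c, are the double crossovers. Comparing them with the parentals, only the c allele has switched, so c is the middle locus and the order is px – c – vg.
Crossovers in the c–vg interval produce the single-crossover classes vg+ px c and vg px+ c+ (41 + 40 = 81) plus the double crossovers (21).
RF(c–vg) = (81 + 21) / 1200 = 102/1200 = 0.0850 → 8.5 cM.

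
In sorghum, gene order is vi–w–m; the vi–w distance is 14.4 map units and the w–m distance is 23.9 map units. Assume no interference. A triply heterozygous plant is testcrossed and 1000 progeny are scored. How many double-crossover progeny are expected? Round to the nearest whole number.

Map distances give recombination frequencies of 0.144 and 0.239 for the two intervals.
With no interference, expected double-crossover frequency = 0.144 × 0.239 = 0.03442.
Expected number = 0.03442 × 1000 = 34.42 ≈ 34.

34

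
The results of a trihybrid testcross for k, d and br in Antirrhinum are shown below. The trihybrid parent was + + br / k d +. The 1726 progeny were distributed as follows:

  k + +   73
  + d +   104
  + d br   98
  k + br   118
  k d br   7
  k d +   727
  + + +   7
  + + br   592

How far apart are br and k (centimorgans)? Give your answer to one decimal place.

13.7 centimorgans

The two rarest classes, + + + and k d br, are the double crossovers. Comparing them with the parentals, only the br allele has switched, so br is the middle locus and the order is d – br – k.
Crossovers in the br–k interval produce the single-crossover classes k + br and + d + (118 + 104 = 222) plus the double crossovers (14).
RF(br–k) = (222 + 14) / 1726 = 236/1726 = 0.1367 → 13.7 centimorgans.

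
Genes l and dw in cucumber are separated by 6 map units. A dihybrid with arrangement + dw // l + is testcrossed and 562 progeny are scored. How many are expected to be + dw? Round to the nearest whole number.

A map distance of 6 map units corresponds to a recombination frequency of 0.060.
The F1 is + dw / l +, so + dw is a parental gamete class with expected frequency (1 − r)/2 = 0.940/2 = 0.4700.
Expected number = 0.4700 × 562 = 264.14 ≈ 264.

264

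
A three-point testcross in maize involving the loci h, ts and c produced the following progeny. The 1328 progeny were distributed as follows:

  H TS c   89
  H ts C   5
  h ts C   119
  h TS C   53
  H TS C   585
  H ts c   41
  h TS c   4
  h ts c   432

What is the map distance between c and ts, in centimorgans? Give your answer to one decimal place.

16.3 centimorgans

The two most frequent reciprocal classes, H TS C and h ts c, are the parental types, so the F1 was H TS C / h ts c.
The two rarest classes, H ts C and h TS c, are the double crossovers. Comparing them with the parentals, only the ts allele has switched, so ts is the middle locus and the order is c – ts – h.
Crossovers in the c–ts interval produce the single-crossover classes H TS c and h ts C (89 + 119 = 208) plus the double crossovers (9).
RF(c–ts) = (208 + 9) / 1328 = 217/1328 = 0.1634 → 16.3 centimorgans.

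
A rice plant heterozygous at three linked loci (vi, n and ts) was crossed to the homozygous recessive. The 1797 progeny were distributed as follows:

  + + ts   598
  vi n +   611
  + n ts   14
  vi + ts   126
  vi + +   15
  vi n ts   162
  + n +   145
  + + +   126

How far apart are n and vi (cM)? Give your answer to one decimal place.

16.7 cM

The two most frequent reciprocal classes, vi n + and + + ts, are the parental types, so the F1 was vi n + / + + ts.
The two rarest classes, vi + + and + n ts, are the double crossovers. Comparing them with the parentals, only the n allele has switched, so n is the middle locus and the order is ts – n – vi.
Crossovers in the n–vi interval produce the single-crossover classes + n + and vi + ts (145 + 126 = 271) plus the double crossovers (29).
RF(n–vi) = (271 + 29) / 1797 = 300/1797 = 0.1669 → 16.7 cM.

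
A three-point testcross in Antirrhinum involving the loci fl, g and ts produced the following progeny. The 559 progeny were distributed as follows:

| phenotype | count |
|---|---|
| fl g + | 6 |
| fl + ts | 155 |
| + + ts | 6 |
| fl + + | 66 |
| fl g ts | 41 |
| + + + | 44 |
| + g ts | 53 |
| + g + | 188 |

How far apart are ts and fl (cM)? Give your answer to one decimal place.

The two most frequent reciprocal classes, + g + and fl + ts, are the parental types, so the F1 was + g + / fl + ts.
The two rarest classes, fl g + and + + ts, are the double crossovers. Comparing them with the parentals, only the fl allele has switched, so fl is the middle locus and the order is ts – fl – g.
Crossovers in the ts–fl interval produce the single-crossover classes + g ts and fl + + (53 + 66 = 119) plus the double crossovers (12).
RF(ts–fl) = (119 + 12) / 559 = 131/559 = 0.2343 → 23.4 cM.

23.4 cM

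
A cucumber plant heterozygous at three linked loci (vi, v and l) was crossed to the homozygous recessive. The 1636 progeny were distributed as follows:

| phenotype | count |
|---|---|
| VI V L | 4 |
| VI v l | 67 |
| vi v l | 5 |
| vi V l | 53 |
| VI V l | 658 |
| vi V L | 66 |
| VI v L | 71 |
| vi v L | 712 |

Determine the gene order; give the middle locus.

l

The two most frequent reciprocal classes, vi v L and VI V l, are the parental types, so the F1 was vi v L / VI V l.
The two rarest classes, vi v l and VI V L, are the double crossovers. Comparing them with the parentals, only the l allele has switched, so l is the middle locus and the order is vi – l – v.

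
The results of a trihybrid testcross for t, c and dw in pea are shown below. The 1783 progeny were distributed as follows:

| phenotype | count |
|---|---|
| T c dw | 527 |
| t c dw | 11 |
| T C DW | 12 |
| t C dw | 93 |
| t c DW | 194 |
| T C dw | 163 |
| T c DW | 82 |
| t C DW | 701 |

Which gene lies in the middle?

The two most frequent reciprocal classes, t C DW and T c dw, are the parental types, so the F1 was t C DW / T c dw.
The two rarest classes, T C DW and t c dw, are the double crossovers. Comparing them with the parentals, only the t allele has switched, so t is the middle locus and the order is dw – t – c.

t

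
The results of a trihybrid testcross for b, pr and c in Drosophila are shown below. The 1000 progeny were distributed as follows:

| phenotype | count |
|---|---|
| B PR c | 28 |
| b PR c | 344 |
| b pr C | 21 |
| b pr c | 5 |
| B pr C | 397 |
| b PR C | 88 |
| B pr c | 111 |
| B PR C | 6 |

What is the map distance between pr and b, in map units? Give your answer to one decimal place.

The two most frequent reciprocal classes, b PR c and B pr C, are the parental types, so the F1 was b PR c / B pr C.
The two rarest classes, b pr c and B PR C, are the double crossovers. Comparing them with the parentals, only the pr allele has switched, so pr is the middle locus and the order is b – pr – c.
Crossovers in the b–pr interval produce the single-crossover classes B PR c and b pr C (28 + 21 = 49) plus the double crossovers (11).
RF(b–pr) = (49 + 11) / 1000 = 60/1000 = 0.0600 → 6.0 map units.

6.0 map units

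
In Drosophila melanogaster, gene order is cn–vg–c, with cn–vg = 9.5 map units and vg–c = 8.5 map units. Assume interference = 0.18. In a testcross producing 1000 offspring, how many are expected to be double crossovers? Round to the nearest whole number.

Map distances give recombination frequencies of 0.095 and 0.085 for the two intervals.
With interference 0.18 (so coincidence = 0.82), expected double-crossover frequency = 0.095 × 0.085 × 0.82 = 0.00662.
Expected number = 0.00662 × 1000 = 6.62 ≈ 7.

7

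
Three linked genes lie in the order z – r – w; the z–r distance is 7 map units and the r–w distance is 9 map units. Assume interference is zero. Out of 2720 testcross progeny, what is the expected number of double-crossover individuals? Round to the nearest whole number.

Map distances give recombination frequencies of 0.070 and 0.090 for the two intervals.
With no interference, expected double-crossover frequency = 0.070 × 0.090 = 0.00630.
Expected number = 0.00630 × 2720 = 17.14 ≈ 17.

17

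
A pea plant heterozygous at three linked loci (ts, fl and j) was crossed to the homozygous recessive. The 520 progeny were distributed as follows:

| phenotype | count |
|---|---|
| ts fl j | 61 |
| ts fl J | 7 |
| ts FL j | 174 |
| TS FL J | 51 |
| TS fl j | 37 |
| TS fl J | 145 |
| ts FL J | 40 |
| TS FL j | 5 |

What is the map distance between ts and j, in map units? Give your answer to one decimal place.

The two most frequent reciprocal classes, ts FL j and TS fl J, are the parental types, so the F1 was ts FL j / TS fl J.
The two rarest classes, TS FL j and ts fl J, are the double crossovers. Comparing them with the parentals, only the ts allele has switched, so ts is the middle locus and the order is j – ts – fl.
Crossovers in the j–ts interval produce the single-crossover classes ts FL J and TS fl j (40 + 37 = 77) plus the double crossovers (12).
RF(j–ts) = (77 + 12) / 520 = 89/520 = 0.1712 → 17.1 map units.

17.1 map units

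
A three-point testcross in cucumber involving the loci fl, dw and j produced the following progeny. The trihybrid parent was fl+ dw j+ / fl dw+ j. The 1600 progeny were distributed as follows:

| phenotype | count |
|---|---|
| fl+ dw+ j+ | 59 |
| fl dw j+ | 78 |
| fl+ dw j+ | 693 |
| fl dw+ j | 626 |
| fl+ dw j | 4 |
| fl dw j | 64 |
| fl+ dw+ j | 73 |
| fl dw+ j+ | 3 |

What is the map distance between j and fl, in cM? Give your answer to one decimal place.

9.9 cM

The two rarest classes, fl+ dw j and fl dw+ j+, are the double crossovers. Comparing them with the parentals, only the j allele has switched, so j is the middle locus and the order is dw – j – fl.
Crossovers in the j–fl interval produce the single-crossover classes fl dw j+ and fl+ dw+ j (78 + 73 = 151) plus the double crossovers (7).
RF(j–fl) = (151 + 7) / 1600 = 158/1600 = 0.0988 → 9.9 cM.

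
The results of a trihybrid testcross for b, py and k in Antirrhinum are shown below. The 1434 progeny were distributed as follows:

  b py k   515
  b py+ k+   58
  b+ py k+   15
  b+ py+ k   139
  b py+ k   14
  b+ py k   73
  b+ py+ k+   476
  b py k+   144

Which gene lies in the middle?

py

The two most frequent reciprocal classes, b py k and b+ py+ k+, are the parental types, so the F1 was b py k / b+ py+ k+.
The two rarest classes, b py+ k and b+ py k+, are the double crossovers. Comparing them with the parentals, only the py allele has switched, so py is the middle locus and the order is k – py – b.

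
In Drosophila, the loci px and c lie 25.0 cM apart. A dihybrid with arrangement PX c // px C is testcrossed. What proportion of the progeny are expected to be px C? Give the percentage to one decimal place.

37.5%

A map distance of 25.0 cM corresponds to a recombination frequency of 0.250.
The F1 is PX c / px C, so px C is a parental gamete class with expected frequency (1 − r)/2 = 0.750/2 = 0.3750.
That is 0.3750 = 37.5% of the progeny.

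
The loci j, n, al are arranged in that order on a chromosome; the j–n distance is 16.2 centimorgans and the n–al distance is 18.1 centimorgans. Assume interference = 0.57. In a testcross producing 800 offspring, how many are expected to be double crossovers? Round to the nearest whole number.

Map distances give recombination frequencies of 0.162 and 0.181 for the two intervals.
With interference 0.57 (so coincidence = 0.43), expected double-crossover frequency = 0.162 × 0.181 × 0.43 = 0.01261.
Expected number = 0.01261 × 800 = 10.09 ≈ 10.

10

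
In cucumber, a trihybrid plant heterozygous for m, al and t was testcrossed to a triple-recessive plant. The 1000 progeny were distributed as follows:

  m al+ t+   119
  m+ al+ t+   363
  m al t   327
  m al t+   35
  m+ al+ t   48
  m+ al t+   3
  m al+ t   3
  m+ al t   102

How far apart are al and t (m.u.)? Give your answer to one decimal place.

8.9 m.u.

The two most frequent reciprocal classes, m+ al+ t+ and m al t, are the parental types, so the F1 was m+ al+ t+ / m al t.
The two rarest classes, m+ al t+ and m al+ t, are the double crossovers. Comparing them with the parentals, only the al allele has switched, so al is the middle locus and the order is m – al – t.
Crossovers in the al–t interval produce the single-crossover classes m+ al+ t and m al t+ (48 + 35 = 83) plus the double crossovers (6).
RF(al–t) = (83 + 6) / 1000 = 89/1000 = 0.0890 → 8.9 m.u.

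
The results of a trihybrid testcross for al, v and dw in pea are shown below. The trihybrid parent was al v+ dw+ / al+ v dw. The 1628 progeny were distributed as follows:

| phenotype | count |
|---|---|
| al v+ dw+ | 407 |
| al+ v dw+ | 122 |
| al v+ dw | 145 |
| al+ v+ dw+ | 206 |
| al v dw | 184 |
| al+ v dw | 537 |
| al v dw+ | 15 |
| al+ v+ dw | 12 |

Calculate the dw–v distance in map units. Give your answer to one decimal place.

18.1 map units

The two rarest classes, al v dw+ and al+ v+ dw, are the double crossovers. Comparing them with the parentals, only the v allele has switched, so v is the middle locus and the order is dw – v – al.
Crossovers in the dw–v interval produce the single-crossover classes al v+ dw and al+ v dw+ (145 + 122 = 267) plus the double crossovers (27).
RF(dw–v) = (267 + 27) / 1628 = 294/1628 = 0.1806 → 18.1 map units.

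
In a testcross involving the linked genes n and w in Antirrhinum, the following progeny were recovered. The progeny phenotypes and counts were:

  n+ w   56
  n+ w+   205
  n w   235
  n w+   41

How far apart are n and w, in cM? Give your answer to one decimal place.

18.1 cM

The two most frequent classes, n+ w+ (205) and n w (235), are the parental types, so the F1 was n+ w+ / n w.
The recombinant classes are n+ w and n w+: 56 + 41 = 97.
Recombination frequency = 97/537 = 0.1806 ≈ 18.1%, i.e. 18.1 cM.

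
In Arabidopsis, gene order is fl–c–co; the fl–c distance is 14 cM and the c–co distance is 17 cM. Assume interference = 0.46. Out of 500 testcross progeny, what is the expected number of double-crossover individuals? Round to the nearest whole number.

Map distances give recombination frequencies of 0.140 and 0.170 for the two intervals.
With interference 0.46 (so coincidence = 0.54), expected double-crossover frequency = 0.140 × 0.170 × 0.54 = 0.01285.
Expected number = 0.01285 × 500 = 6.43 ≈ 6.

6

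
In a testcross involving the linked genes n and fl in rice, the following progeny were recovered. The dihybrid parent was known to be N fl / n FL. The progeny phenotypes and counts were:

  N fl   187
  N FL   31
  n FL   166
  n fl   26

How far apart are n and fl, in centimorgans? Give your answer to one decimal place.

13.9 centimorgans

The recombinant classes are N FL and n fl: 31 + 26 = 57.
Recombination frequency = 57/410 = 0.1390 ≈ 13.9%, i.e. 13.9 centimorgans.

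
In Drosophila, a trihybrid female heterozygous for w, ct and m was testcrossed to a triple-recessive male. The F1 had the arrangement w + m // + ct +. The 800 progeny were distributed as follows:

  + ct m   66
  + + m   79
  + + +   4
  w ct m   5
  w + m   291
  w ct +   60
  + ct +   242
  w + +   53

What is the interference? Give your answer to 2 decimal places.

The two rarest classes, w ct m and + + +, are the double crossovers. Comparing them with the parentals, only the ct allele has switched, so ct is the middle locus and the order is m – ct – w.
m–ct: (119 + 9)/800 = 0.1600; ct–w: (139 + 9)/800 = 0.1850.
Expected DCO frequency = 0.1600 × 0.1850 ≈ 0.02960; observed = 9/800 ≈ 0.01125.
Coefficient of coincidence = 0.01125/0.02960 ≈ 0.38; interference = 1 − 0.38 = 0.62.

0.62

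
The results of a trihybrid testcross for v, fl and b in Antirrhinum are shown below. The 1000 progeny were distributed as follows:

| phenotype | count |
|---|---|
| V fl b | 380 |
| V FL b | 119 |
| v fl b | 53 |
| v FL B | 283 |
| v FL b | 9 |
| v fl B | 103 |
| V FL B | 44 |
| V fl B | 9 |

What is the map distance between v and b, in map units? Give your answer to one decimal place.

The two most frequent reciprocal classes, v FL B and V fl b, are the parental types, so the F1 was v FL B / V fl b.
The two rarest classes, v FL b and V fl B, are the double crossovers. Comparing them with the parentals, only the b allele has switched, so b is the middle locus and the order is fl – b – v.
Crossovers in the b–v interval produce the single-crossover classes V FL B and v fl b (44 + 53 = 97) plus the double crossovers (18).
RF(b–v) = (97 + 18) / 1000 = 115/1000 = 0.1150 → 11.5 map units.

11.5 map units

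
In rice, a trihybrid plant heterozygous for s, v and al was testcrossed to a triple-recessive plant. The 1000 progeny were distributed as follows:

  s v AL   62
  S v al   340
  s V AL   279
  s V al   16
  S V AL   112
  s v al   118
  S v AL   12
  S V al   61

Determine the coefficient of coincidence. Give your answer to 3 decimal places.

0.719

The two most frequent reciprocal classes, s V AL and S v al, are the parental types, so the F1 was s V AL / S v al.
The two rarest classes, s V al and S v AL, are the double crossovers. Comparing them with the parentals, only the al allele has switched, so al is the middle locus and the order is s – al – v.
s–al: (230 + 28)/1000 = 0.2580; al–v: (123 + 28)/1000 = 0.1510.
Expected DCO frequency = 0.2580 × 0.1510 ≈ 0.03896; observed = 28/1000 ≈ 0.02800.
Coefficient of coincidence = 0.02800/0.03896 ≈ 0.719.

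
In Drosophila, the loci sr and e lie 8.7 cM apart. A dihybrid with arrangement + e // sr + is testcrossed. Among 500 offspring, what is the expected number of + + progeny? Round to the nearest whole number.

A map distance of 8.7 cM corresponds to a recombination frequency of 0.087.
The F1 is + e / sr +, so + + is a recombinant gamete class with expected frequency r/2 = 0.087/2 = 0.0435.
Expected number = 0.0435 × 500 = 21.75 ≈ 22.

22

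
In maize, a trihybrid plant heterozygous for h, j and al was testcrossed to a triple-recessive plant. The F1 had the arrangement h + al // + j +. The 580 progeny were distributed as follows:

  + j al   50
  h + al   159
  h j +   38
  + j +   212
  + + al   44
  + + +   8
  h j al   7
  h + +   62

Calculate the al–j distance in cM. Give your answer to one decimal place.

The two rarest classes, h j al and + + +, are the double crossovers. Comparing them with the parentals, only the j allele has switched, so j is the middle locus and the order is al – j – h.
Crossovers in the al–j interval produce the single-crossover classes h + + and + j al (62 + 50 = 112) plus the double crossovers (15).
RF(al–j) = (112 + 15) / 580 = 127/580 = 0.2190 → 21.9 cM.

21.9 cM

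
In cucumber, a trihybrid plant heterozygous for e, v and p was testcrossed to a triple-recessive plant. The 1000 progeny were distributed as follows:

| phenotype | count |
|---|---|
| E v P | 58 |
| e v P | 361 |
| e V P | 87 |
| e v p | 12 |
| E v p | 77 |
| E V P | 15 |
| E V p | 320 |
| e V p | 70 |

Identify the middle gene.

The two most frequent reciprocal classes, E V p and e v P, are the parental types, so the F1 was E V p / e v P.
The two rarest classes, E V P and e v p, are the double crossovers. Comparing them with the parentals, only the p allele has switched, so p is the middle locus and the order is v – p – e.

p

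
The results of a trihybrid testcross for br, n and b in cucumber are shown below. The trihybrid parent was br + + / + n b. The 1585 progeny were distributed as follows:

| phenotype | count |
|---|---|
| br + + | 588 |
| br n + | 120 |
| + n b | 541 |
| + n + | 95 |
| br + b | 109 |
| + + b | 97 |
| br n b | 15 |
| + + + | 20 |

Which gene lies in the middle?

The two rarest classes, + + + and br n b, are the double crossovers. Comparing them with the parentals, only the br allele has switched, so br is the middle locus and the order is n – br – b.

br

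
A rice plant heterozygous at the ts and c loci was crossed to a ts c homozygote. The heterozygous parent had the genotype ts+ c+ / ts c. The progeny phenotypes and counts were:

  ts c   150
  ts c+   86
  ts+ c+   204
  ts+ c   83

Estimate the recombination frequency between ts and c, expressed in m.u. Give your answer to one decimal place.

The recombinant classes are ts+ c and ts c+: 83 + 86 = 169.
Recombination frequency = 169/523 = 0.3231 ≈ 32.3%, i.e. 32.3 m.u.

32.3 m.u.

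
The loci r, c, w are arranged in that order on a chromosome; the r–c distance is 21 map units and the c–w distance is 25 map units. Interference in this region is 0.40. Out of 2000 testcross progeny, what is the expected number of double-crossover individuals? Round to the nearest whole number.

63

Map distances give recombination frequencies of 0.210 and 0.250 for the two intervals.
With interference 0.40 (so coincidence = 0.60), expected double-crossover frequency = 0.210 × 0.250 × 0.60 = 0.03150.
Expected number = 0.03150 × 2000 = 63.00 ≈ 63.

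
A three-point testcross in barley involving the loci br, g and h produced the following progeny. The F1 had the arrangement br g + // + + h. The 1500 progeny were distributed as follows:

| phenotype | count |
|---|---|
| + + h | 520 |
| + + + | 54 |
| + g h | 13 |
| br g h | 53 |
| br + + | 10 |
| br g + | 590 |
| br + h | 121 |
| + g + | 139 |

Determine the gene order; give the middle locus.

The two rarest classes, br + + and + g h, are the double crossovers. Comparing them with the parentals, only the g allele has switched, so g is the middle locus and the order is br – g – h.

g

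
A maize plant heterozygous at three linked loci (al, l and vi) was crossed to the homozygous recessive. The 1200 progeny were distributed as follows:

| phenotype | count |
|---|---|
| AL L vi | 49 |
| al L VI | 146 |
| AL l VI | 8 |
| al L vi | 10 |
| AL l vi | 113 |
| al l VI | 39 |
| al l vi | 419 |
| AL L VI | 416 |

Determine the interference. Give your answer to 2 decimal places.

The two most frequent reciprocal classes, al l vi and AL L VI, are the parental types, so the F1 was al l vi / AL L VI.
The two rarest classes, al L vi and AL l VI, are the double crossovers. Comparing them with the parentals, only the l allele has switched, so l is the middle locus and the order is vi – l – al.
vi–l: (88 + 18)/1200 = 0.0883; l–al: (259 + 18)/1200 = 0.2308.
Expected DCO frequency = 0.0883 × 0.2308 ≈ 0.02038; observed = 18/1200 ≈ 0.01500.
Coefficient of coincidence = 0.01500/0.02038 ≈ 0.74; interference = 1 − 0.74 = 0.26.

0.26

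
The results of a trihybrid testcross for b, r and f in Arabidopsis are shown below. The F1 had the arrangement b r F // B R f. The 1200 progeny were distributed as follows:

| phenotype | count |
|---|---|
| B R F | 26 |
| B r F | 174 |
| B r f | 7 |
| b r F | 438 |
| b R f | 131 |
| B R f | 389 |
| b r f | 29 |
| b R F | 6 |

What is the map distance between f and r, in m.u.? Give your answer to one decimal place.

The two rarest classes, b R F and B r f, are the double crossovers. Comparing them with the parentals, only the r allele has switched, so r is the middle locus and the order is b – r – f.
Crossovers in the r–f interval produce the single-crossover classes b r f and B R F (29 + 26 = 55) plus the double crossovers (13).
RF(r–f) = (55 + 13) / 1200 = 68/1200 = 0.0567 → 5.7 m.u.

5.7 m.u.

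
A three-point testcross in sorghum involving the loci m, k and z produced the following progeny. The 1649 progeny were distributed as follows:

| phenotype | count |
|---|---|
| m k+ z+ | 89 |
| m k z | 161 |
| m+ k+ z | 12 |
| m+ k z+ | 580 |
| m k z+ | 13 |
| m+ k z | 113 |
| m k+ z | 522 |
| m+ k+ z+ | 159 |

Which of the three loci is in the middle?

The two most frequent reciprocal classes, m k+ z and m+ k z+, are the parental types, so the F1 was m k+ z / m+ k z+.
The two rarest classes, m+ k+ z and m k z+, are the double crossovers. Comparing them with the parentals, only the m allele has switched, so m is the middle locus and the order is k – m – z.

m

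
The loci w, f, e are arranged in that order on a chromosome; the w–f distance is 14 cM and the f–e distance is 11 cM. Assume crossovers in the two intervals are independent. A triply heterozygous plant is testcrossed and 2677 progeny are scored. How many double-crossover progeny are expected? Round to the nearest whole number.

41

Map distances give recombination frequencies of 0.140 and 0.110 for the two intervals.
With no interference, expected double-crossover frequency = 0.140 × 0.110 = 0.01540.
Expected number = 0.01540 × 2677 = 41.23 ≈ 41.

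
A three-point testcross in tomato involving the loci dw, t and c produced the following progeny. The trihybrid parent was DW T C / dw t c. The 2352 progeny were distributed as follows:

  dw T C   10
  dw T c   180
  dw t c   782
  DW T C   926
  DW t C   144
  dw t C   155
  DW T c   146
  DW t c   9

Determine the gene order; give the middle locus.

dw

The two rarest classes, dw T C and DW t c, are the double crossovers. Comparing them with the parentals, only the dw allele has switched, so dw is the middle locus and the order is c – dw – t.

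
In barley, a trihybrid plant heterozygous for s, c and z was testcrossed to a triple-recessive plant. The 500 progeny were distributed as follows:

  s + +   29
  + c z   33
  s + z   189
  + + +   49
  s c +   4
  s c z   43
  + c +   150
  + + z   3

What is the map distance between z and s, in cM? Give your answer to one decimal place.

13.8 cM

The two most frequent reciprocal classes, s + z and + c +, are the parental types, so the F1 was s + z / + c +.
The two rarest classes, + + z and s c +, are the double crossovers. Comparing them with the parentals, only the s allele has switched, so s is the middle locus and the order is z – s – c.
Crossovers in the z–s interval produce the single-crossover classes s + + and + c z (29 + 33 = 62) plus the double crossovers (7).
RF(z–s) = (62 + 7) / 500 = 69/500 = 0.1380 → 13.8 cM.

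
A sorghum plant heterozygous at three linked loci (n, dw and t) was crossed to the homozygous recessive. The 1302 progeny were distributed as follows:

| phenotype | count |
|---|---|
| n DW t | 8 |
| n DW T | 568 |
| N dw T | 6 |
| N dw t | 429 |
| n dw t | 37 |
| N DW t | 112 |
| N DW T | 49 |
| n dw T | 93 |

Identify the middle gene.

t

The two most frequent reciprocal classes, n DW T and N dw t, are the parental types, so the F1 was n DW T / N dw t.
The two rarest classes, n DW t and N dw T, are the double crossovers. Comparing them with the parentals, only the t allele has switched, so t is the middle locus and the order is n – t – dw.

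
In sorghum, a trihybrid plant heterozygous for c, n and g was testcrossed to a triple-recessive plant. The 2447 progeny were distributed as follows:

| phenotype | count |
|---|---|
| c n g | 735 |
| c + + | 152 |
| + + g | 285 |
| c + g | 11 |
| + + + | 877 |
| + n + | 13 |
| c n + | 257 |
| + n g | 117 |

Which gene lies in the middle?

The two most frequent reciprocal classes, + + + and c n g, are the parental types, so the F1 was + + + / c n g.
The two rarest classes, + n + and c + g, are the double crossovers. Comparing them with the parentals, only the n allele has switched, so n is the middle locus and the order is g – n – c.

n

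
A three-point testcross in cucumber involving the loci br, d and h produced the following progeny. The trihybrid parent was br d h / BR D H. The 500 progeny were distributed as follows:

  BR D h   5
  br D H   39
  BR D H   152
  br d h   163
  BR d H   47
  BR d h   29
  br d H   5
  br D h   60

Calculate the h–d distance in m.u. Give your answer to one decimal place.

The two rarest classes, br d H and BR D h, are the double crossovers. Comparing them with the parentals, only the h allele has switched, so h is the middle locus and the order is br – h – d.
Crossovers in the h–d interval produce the single-crossover classes br D h and BR d H (60 + 47 = 107) plus the double crossovers (10).
RF(h–d) = (107 + 10) / 500 = 117/500 = 0.2340 → 23.4 m.u.

23.4 m.u.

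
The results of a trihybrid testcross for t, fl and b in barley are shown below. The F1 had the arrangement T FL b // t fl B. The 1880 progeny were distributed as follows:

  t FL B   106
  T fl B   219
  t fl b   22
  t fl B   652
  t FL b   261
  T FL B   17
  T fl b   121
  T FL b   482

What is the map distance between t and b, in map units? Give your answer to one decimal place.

The two rarest classes, T FL B and t fl b, are the double crossovers. Comparing them with the parentals, only the b allele has switched, so b is the middle locus and the order is fl – b – t.
Crossovers in the b–t interval produce the single-crossover classes t FL b and T fl B (261 + 219 = 480) plus the double crossovers (39).
RF(b–t) = (480 + 39) / 1880 = 519/1880 = 0.2761 → 27.6 map units.

27.6 map units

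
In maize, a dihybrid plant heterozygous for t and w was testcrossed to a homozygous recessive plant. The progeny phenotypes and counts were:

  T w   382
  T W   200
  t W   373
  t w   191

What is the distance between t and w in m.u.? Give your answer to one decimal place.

The two most frequent classes, T w (382) and t W (373), are the parental types, so the F1 was T w / t W.
The recombinant classes are T W and t w: 200 + 191 = 391.
Recombination frequency = 391/1146 = 0.3412 ≈ 34.1%, i.e. 34.1 m.u.

34.1 m.u.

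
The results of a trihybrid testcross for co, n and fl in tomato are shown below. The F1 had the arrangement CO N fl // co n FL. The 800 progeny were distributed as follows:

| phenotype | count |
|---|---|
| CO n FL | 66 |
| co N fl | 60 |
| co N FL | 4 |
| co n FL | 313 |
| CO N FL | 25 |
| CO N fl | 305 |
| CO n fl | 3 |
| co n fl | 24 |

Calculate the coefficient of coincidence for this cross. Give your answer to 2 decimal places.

The two rarest classes, CO n fl and co N FL, are the double crossovers. Comparing them with the parentals, only the n allele has switched, so n is the middle locus and the order is fl – n – co.
fl–n: (49 + 7)/800 = 0.0700; n–co: (126 + 7)/800 = 0.1663.
Expected DCO frequency = 0.0700 × 0.1663 ≈ 0.01164; observed = 7/800 ≈ 0.00875.
Coefficient of coincidence = 0.00875/0.01164 ≈ 0.75.

0.75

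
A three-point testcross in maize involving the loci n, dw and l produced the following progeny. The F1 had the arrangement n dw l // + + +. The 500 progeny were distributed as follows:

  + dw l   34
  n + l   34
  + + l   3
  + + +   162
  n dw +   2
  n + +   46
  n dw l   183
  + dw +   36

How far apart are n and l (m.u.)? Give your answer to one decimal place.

17.0 m.u.

The two rarest classes, n dw + and + + l, are the double crossovers. Comparing them with the parentals, only the l allele has switched, so l is the middle locus and the order is dw – l – n.
Crossovers in the l–n interval produce the single-crossover classes + dw l and n + + (34 + 46 = 80) plus the double crossovers (5).
RF(l–n) = (80 + 5) / 500 = 85/500 = 0.1700 → 17.0 m.u.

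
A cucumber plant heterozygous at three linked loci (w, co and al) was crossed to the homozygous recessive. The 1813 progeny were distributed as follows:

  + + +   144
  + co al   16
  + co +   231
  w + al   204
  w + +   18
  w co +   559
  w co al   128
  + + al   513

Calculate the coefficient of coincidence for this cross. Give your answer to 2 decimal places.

The two most frequent reciprocal classes, + + al and w co +, are the parental types, so the F1 was + + al / w co +.
The two rarest classes, + co al and w + +, are the double crossovers. Comparing them with the parentals, only the co allele has switched, so co is the middle locus and the order is w – co – al.
w–co: (435 + 34)/1813 = 0.2587; co–al: (272 + 34)/1813 = 0.1688.
Expected DCO frequency = 0.2587 × 0.1688 ≈ 0.04367; observed = 34/1813 ≈ 0.01875.
Coefficient of coincidence = 0.01875/0.04367 ≈ 0.43.

0.43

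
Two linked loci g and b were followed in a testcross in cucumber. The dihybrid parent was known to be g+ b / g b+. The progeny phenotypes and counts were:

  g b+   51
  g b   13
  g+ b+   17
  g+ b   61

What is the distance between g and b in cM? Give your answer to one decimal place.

The recombinant classes are g+ b+ and g b: 17 + 13 = 30.
Recombination frequency = 30/142 = 0.2113 ≈ 21.1%, i.e. 21.1 cM.

21.1 cM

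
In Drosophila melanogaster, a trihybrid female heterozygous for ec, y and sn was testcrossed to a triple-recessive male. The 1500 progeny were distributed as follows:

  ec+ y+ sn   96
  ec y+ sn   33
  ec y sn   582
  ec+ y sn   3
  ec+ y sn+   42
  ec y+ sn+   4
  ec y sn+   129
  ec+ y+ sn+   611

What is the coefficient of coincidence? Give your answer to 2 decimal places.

0.55

The two most frequent reciprocal classes, ec+ y+ sn+ and ec y sn, are the parental types, so the F1 was ec+ y+ sn+ / ec y sn.
The two rarest classes, ec y+ sn+ and ec+ y sn, are the double crossovers. Comparing them with the parentals, only the ec allele has switched, so ec is the middle locus and the order is y – ec – sn.
y–ec: (75 + 7)/1500 = 0.0547; ec–sn: (225 + 7)/1500 = 0.1547.
Expected DCO frequency = 0.0547 × 0.1547 ≈ 0.00846; observed = 7/1500 ≈ 0.00467.
Coefficient of coincidence = 0.00467/0.00846 ≈ 0.55.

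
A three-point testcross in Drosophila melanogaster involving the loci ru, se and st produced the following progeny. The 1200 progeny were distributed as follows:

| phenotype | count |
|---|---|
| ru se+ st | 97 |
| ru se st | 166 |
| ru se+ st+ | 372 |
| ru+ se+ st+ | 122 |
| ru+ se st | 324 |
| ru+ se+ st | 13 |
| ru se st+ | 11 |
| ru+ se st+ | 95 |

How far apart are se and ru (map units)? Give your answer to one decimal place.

The two most frequent reciprocal classes, ru+ se st and ru se+ st+, are the parental types, so the F1 was ru+ se st / ru se+ st+.
The two rarest classes, ru+ se+ st and ru se st+, are the double crossovers. Comparing them with the parentals, only the se allele has switched, so se is the middle locus and the order is ru – se – st.
Crossovers in the ru–se interval produce the single-crossover classes ru se st and ru+ se+ st+ (166 + 122 = 288) plus the double crossovers (24).
RF(ru–se) = (288 + 24) / 1200 = 312/1200 = 0.2600 → 26.0 map units.

26.0 map units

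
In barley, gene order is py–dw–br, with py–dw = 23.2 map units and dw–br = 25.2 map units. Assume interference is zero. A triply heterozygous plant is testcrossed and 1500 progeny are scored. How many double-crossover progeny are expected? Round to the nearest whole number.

Map distances give recombination frequencies of 0.232 and 0.252 for the two intervals.
With no interference, expected double-crossover frequency = 0.232 × 0.252 = 0.05846.
Expected number = 0.05846 × 1500 = 87.70 ≈ 88.

88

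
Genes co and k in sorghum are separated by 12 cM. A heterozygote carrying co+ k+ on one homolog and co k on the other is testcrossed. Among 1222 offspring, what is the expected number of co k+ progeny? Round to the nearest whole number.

A map distance of 12 cM corresponds to a recombination frequency of 0.120.
The F1 is co+ k+ / co k, so co k+ is a recombinant gamete class with expected frequency r/2 = 0.120/2 = 0.0600.
Expected number = 0.0600 × 1222 = 73.32 ≈ 73.

73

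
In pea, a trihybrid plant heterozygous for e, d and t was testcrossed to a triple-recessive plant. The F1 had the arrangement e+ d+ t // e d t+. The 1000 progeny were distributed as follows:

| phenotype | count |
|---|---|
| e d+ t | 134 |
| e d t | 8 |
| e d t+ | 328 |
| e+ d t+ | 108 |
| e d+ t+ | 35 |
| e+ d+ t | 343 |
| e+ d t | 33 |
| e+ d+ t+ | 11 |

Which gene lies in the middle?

The two rarest classes, e+ d+ t+ and e d t, are the double crossovers. Comparing them with the parentals, only the t allele has switched, so t is the middle locus and the order is e – t – d.

t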